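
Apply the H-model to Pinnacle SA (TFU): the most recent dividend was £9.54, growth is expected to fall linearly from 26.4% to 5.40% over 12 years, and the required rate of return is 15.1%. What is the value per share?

£227.58

H-model: P₀ = D₀[(1+g_L) + H(g_S−g_L)]/(r−g_L), with H = 12/2 = 6.
P₀ = 9.54 × [(1+0.054) + 6×(0.264−0.054)] / (0.151−0.054)
   = 9.54 × 2.3140 / 0.097 = 227.5831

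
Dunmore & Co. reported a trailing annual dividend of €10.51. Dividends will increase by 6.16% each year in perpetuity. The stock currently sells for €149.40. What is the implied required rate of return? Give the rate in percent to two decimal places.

13.63%

Rearranging the constant-growth DDM: r = D₁/P₀ + g.
D₁ = 10.51 × (1 + 0.0616) = 11.1574.
r = 11.1574 / 149.40 + 0.0616 = 0.07468 + 0.0616 = 0.13628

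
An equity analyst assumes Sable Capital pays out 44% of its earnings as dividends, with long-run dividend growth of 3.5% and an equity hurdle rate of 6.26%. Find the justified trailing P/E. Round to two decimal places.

Justified trailing P/E = b(1+g)/(r−g) = 0.44×(1+0.035)/(0.0626−0.035) = 16.5000

16.50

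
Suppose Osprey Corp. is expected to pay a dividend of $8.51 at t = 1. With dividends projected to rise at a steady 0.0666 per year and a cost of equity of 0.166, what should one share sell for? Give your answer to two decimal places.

Gordon growth model: P₀ = D₁/(r − g), with D₁ = 8.51 given directly.
P₀ = 8.5100 / (0.166 − 0.0666) = 8.5100 / 0.0994 = 85.6137

$85.61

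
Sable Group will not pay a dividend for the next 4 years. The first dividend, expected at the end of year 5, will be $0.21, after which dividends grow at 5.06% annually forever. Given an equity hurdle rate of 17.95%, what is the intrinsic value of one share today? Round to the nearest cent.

Deferred-dividend DDM. At t=4 the remaining stream is a growing perpetuity with first payment D_5 = 0.21.
V_4 = D_5/(r−g) = 0.21/(0.1795−0.0506) = 1.6292
P₀ = V_4/(1+r)^4 = 1.6292/(1+0.1795)^4 = 0.8417

$0.84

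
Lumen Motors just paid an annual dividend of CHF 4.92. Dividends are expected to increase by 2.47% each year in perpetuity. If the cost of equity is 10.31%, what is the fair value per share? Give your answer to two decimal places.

CHF 64.31

Gordon growth model: P₀ = D₁/(r − g). D₁ = 4.92 × (1 + 0.0247) = 5.0415.
P₀ = 5.0415 / (0.1031 − 0.0247) = 5.0415 / 0.0784 = 64.3052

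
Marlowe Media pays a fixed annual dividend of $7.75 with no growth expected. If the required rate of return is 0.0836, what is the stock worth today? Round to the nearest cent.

$92.70

Zero-growth DDM (perpetuity): P₀ = D/r = 7.75 / 0.0836 = 92.7033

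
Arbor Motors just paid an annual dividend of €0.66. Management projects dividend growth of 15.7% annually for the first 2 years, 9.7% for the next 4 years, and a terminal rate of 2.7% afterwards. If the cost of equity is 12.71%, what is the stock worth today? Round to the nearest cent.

Three-stage DDM. Project D₁…D_6; terminal Gordon value at t=6 with g = 0.027; discount at r = 0.1271.
D_1 = 0.7636
D_2 = 0.8835
D_3 = 0.9692
D_4 = 1.0632
D_5 = 1.1664
D_6 = 1.2795
TV_6 = 1.3140/(0.1271−0.027) = 13.1272
P₀ = Σ Dₜ/(1+r)ᵗ + TV_6/(1+r)^6 = 10.3773

€10.38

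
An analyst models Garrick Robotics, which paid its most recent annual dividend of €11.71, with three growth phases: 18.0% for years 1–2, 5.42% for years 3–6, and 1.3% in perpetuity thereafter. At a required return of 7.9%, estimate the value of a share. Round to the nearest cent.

Three-stage DDM. Project D₁…D_6; terminal Gordon value at t=6 with g = 0.013; discount at r = 0.079.
D_1 = 13.8178
D_2 = 16.3050
D_3 = 17.1887
D_4 = 18.1204
D_5 = 19.1025
D_6 = 20.1378
TV_6 = 20.3996/(0.079−0.013) = 309.0854
P₀ = Σ Dₜ/(1+r)ᵗ + TV_6/(1+r)^6 = 275.5464

€275.55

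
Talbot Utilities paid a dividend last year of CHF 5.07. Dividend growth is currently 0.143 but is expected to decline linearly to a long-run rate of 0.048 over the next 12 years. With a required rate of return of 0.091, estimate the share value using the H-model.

H-model: P₀ = D₀[(1+g_L) + H(g_S−g_L)]/(r−g_L), with H = 12/2 = 6.
P₀ = 5.07 × [(1+0.048) + 6×(0.143−0.048)] / (0.091−0.048)
   = 5.07 × 1.6180 / 0.043 = 190.7735

CHF 190.77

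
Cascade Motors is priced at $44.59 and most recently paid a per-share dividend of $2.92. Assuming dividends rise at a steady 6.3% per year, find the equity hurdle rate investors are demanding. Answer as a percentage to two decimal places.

13.26%

Rearranging the constant-growth DDM: r = D₁/P₀ + g.
D₁ = 2.92 × (1 + 0.063) = 3.1040.
r = 3.1040 / 44.59 + 0.063 = 0.06961 + 0.063 = 0.13261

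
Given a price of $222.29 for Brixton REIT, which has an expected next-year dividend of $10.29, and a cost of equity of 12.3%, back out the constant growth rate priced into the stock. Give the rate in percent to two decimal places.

From P₀ = D₁/(r − g), the implied growth is g = r − D₁/P₀.
g = 0.123 − 10.29/222.29 = 0.123 − 0.04629 = 0.07671

7.67%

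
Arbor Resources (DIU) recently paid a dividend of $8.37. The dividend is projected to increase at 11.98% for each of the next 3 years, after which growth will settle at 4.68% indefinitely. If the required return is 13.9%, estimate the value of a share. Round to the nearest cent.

Two-stage DDM. Project D₁…D_3 at 0.1198, terminal growth 0.0468, discount at r = 0.139.
D_1 = 9.3727
D_2 = 10.4956
D_3 = 11.7529
Terminal value at t=3: TV = D_4/(r−g) = 12.3030/(0.139−0.0468) = 133.4380
P₀ = 9.3727/(1+0.139)^1 + 10.4956/(1+0.139)^2 + 11.7529/(1+0.139)^3 + 133.4380/(1+0.139)^3 = 114.5772

$114.58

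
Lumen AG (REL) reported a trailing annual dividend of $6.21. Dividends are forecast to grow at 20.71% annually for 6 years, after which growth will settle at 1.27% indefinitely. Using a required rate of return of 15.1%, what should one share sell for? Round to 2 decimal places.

Two-stage DDM. Project D₁…D_6 at 0.2071, terminal growth 0.0127, discount at r = 0.151.
D_1 = 7.4961
D_2 = 9.0485
D_3 = 10.9225
D_4 = 13.1845
D_5 = 15.9150
D_6 = 19.2110
Terminal value at t=6: TV = D_7/(r−g) = 19.4550/(0.151−0.0127) = 140.6727
P₀ = 7.4961/(1+0.151)^1 + 9.0485/(1+0.151)^2 + 10.9225/(1+0.151)^3 + 13.1845/(1+0.151)^4 + 15.9150/(1+0.151)^5 + 19.2110/(1+0.151)^6 + 140.6727/(1+0.151)^6 = 104.6588

$104.66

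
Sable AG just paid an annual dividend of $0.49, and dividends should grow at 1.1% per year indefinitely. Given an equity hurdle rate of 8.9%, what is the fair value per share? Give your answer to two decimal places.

Gordon growth model: P₀ = D₁/(r − g). D₁ = 0.49 × (1 + 0.011) = 0.4954.
P₀ = 0.4954 / (0.089 − 0.011) = 0.4954 / 0.078 = 6.3512

$6.35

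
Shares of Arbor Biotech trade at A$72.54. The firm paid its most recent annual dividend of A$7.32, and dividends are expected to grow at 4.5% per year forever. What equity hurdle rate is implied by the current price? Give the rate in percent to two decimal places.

Rearranging the constant-growth DDM: r = D₁/P₀ + g.
D₁ = 7.32 × (1 + 0.045) = 7.6494.
r = 7.6494 / 72.54 + 0.045 = 0.10545 + 0.045 = 0.15045

15.05%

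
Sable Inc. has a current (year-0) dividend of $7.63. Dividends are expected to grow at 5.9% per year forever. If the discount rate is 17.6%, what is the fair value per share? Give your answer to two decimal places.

$69.06

Gordon growth model: P₀ = D₁/(r − g). D₁ = 7.63 × (1 + 0.059) = 8.0802.
P₀ = 8.0802 / (0.176 − 0.059) = 8.0802 / 0.117 = 69.0613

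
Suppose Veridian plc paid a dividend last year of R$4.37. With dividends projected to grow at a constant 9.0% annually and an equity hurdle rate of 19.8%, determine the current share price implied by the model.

R$44.10

Gordon growth model: P₀ = D₁/(r − g). D₁ = 4.37 × (1 + 0.09) = 4.7633.
P₀ = 4.7633 / (0.198 − 0.09) = 4.7633 / 0.108 = 44.1046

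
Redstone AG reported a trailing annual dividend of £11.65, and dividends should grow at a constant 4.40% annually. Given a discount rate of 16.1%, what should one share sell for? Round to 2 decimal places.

£103.95

Gordon growth model: P₀ = D₁/(r − g). D₁ = 11.65 × (1 + 0.044) = 12.1626.
P₀ = 12.1626 / (0.161 − 0.044) = 12.1626 / 0.117 = 103.9538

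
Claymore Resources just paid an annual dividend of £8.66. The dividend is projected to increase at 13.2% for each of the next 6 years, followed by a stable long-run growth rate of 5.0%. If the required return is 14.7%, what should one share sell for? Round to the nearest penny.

£136.26

Two-stage DDM. Project D₁…D_6 at 0.132, terminal growth 0.05, discount at r = 0.147.
D_1 = 9.8031
D_2 = 11.0971
D_3 = 12.5620
D_4 = 14.2201
D_5 = 16.0972
D_6 = 18.2220
Terminal value at t=6: TV = D_7/(r−g) = 19.1331/(0.147−0.05) = 197.2486
P₀ = 9.8031/(1+0.147)^1 + 11.0971/(1+0.147)^2 + 12.5620/(1+0.147)^3 + 14.2201/(1+0.147)^4 + 16.0972/(1+0.147)^5 + 18.2220/(1+0.147)^6 + 197.2486/(1+0.147)^6 = 136.2559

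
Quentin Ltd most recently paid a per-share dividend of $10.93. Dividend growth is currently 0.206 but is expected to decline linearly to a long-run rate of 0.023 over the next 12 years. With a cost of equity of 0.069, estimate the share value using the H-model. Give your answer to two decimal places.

$503.97

H-model: P₀ = D₀[(1+g_L) + H(g_S−g_L)]/(r−g_L), with H = 12/2 = 6.
P₀ = 10.93 × [(1+0.023) + 6×(0.206−0.023)] / (0.069−0.023)
   = 10.93 × 2.1210 / 0.046 = 503.9680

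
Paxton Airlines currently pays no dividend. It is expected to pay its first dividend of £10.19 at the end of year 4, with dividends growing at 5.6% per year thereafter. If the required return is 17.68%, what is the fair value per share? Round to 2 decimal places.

Deferred-dividend DDM. At t=3 the remaining stream is a growing perpetuity with first payment D_4 = 10.19.
V_3 = D_4/(r−g) = 10.19/(0.1768−0.056) = 84.3543
P₀ = V_3/(1+r)^3 = 84.3543/(1+0.1768)^3 = 51.7606

£51.76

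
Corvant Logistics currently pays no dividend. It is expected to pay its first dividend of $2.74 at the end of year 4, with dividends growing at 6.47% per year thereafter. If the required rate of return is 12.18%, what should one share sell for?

Deferred-dividend DDM. At t=3 the remaining stream is a growing perpetuity with first payment D_4 = 2.74.
V_3 = D_4/(r−g) = 2.74/(0.1218−0.0647) = 47.9860
P₀ = V_3/(1+r)^3 = 47.9860/(1+0.1218)^3 = 33.9913

$33.99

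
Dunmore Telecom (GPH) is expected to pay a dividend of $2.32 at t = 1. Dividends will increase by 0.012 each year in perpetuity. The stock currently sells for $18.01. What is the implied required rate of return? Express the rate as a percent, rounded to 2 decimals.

14.08%

Rearranging the constant-growth DDM: r = D₁/P₀ + g.
r = 2.3200 / 18.01 + 0.012 = 0.12882 + 0.012 = 0.14082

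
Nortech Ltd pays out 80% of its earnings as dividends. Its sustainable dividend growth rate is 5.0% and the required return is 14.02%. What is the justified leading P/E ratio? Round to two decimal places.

Justified leading P/E = b/(r−g) = 0.80/(0.1402−0.05) = 8.8692

8.87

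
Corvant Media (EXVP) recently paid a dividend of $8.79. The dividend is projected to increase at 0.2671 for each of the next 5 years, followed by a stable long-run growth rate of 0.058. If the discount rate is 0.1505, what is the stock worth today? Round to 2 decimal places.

$222.17

Two-stage DDM. Project D₁…D_5 at 0.2671, terminal growth 0.058, discount at r = 0.1505.
D_1 = 11.1378
D_2 = 14.1127
D_3 = 17.8822
D_4 = 22.6586
D_5 = 28.7107
Terminal value at t=5: TV = D_6/(r−g) = 30.3759/(0.1505−0.058) = 328.3880
P₀ = 11.1378/(1+0.1505)^1 + 14.1127/(1+0.1505)^2 + 17.8822/(1+0.1505)^3 + 22.6586/(1+0.1505)^4 + 28.7107/(1+0.1505)^5 + 328.3880/(1+0.1505)^5 = 222.1736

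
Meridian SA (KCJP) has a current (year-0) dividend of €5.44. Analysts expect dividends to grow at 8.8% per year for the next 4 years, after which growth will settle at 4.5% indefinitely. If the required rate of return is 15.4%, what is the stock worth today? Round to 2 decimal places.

Two-stage DDM. Project D₁…D_4 at 0.088, terminal growth 0.045, discount at r = 0.154.
D_1 = 5.9187
D_2 = 6.4396
D_3 = 7.0062
D_4 = 7.6228
Terminal value at t=4: TV = D_5/(r−g) = 7.9658/(0.154−0.045) = 73.0810
P₀ = 5.9187/(1+0.154)^1 + 6.4396/(1+0.154)^2 + 7.0062/(1+0.154)^3 + 7.6228/(1+0.154)^4 + 73.0810/(1+0.154)^4 = 60.0296

€60.03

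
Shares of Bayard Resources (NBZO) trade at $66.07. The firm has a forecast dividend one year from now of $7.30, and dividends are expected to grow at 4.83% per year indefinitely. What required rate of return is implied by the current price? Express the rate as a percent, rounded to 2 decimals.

15.88%

Rearranging the constant-growth DDM: r = D₁/P₀ + g.
r = 7.3000 / 66.07 + 0.0483 = 0.11049 + 0.0483 = 0.15879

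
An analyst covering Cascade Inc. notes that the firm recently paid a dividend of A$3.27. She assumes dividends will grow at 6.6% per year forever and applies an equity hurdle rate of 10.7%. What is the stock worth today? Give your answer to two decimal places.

A$85.02

Gordon growth model: P₀ = D₁/(r − g). D₁ = 3.27 × (1 + 0.066) = 3.4858.
P₀ = 3.4858 / (0.107 − 0.066) = 3.4858 / 0.041 = 85.0200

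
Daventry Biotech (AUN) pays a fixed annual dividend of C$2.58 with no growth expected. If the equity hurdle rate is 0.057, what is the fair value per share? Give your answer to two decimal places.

C$45.26

Zero-growth DDM (perpetuity): P₀ = D/r = 2.58 / 0.057 = 45.2632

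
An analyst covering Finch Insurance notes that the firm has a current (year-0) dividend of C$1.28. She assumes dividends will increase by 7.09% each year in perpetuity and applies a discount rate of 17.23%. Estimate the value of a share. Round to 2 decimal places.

Gordon growth model: P₀ = D₁/(r − g). D₁ = 1.28 × (1 + 0.0709) = 1.3708.
P₀ = 1.3708 / (0.1723 − 0.0709) = 1.3708 / 0.1014 = 13.5183

C$13.52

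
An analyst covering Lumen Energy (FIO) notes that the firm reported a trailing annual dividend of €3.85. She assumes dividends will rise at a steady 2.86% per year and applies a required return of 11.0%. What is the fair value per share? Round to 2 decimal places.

€48.65

Gordon growth model: P₀ = D₁/(r − g). D₁ = 3.85 × (1 + 0.0286) = 3.9601.
P₀ = 3.9601 / (0.11 − 0.0286) = 3.9601 / 0.0814 = 48.6500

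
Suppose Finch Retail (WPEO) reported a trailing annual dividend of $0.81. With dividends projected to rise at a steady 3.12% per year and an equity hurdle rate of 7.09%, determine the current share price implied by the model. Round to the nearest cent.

$21.04

Gordon growth model: P₀ = D₁/(r − g). D₁ = 0.81 × (1 + 0.0312) = 0.8353.
P₀ = 0.8353 / (0.0709 − 0.0312) = 0.8353 / 0.0397 = 21.0396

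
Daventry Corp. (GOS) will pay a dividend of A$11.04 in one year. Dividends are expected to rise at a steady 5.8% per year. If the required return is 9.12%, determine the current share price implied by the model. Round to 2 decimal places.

A$332.53

Gordon growth model: P₀ = D₁/(r − g), with D₁ = 11.04 given directly.
P₀ = 11.0400 / (0.0912 − 0.058) = 11.0400 / 0.0332 = 332.5301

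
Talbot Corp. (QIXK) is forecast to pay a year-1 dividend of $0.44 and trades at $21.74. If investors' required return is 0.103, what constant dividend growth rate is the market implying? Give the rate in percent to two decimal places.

From P₀ = D₁/(r − g), the implied growth is g = r − D₁/P₀.
g = 0.103 − 0.44/21.74 = 0.103 − 0.02024 = 0.08276

8.28%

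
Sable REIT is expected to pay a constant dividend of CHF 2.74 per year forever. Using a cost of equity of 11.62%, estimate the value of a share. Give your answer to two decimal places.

Zero-growth DDM (perpetuity): P₀ = D/r = 2.74 / 0.1162 = 23.5800

CHF 23.58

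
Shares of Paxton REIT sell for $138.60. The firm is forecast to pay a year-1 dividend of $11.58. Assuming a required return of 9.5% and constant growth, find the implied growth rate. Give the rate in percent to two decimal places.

From P₀ = D₁/(r − g), the implied growth is g = r − D₁/P₀.
g = 0.095 − 11.58/138.60 = 0.095 − 0.08355 = 0.01145

1.15%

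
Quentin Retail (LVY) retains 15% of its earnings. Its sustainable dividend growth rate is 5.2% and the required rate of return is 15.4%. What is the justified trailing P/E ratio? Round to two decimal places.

8.77

Payout ratio b = 1 − 0.15 = 0.85.
Justified trailing P/E = b(1+g)/(r−g) = 0.85×(1+0.052)/(0.154−0.052) = 8.7667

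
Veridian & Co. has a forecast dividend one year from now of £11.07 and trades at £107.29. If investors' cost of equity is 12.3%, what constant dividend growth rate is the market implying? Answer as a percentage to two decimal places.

From P₀ = D₁/(r − g), the implied growth is g = r − D₁/P₀.
g = 0.123 − 11.07/107.29 = 0.123 − 0.10318 = 0.01982

1.98%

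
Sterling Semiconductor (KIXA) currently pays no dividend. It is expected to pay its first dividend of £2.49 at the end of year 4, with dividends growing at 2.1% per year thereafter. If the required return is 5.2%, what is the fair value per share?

£68.99

Deferred-dividend DDM. At t=3 the remaining stream is a growing perpetuity with first payment D_4 = 2.49.
V_3 = D_4/(r−g) = 2.49/(0.052−0.021) = 80.3226
P₀ = V_3/(1+r)^3 = 80.3226/(1+0.052)^3 = 68.9907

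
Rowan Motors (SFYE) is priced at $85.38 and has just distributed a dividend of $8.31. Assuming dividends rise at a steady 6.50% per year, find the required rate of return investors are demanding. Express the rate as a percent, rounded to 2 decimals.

Rearranging the constant-growth DDM: r = D₁/P₀ + g.
D₁ = 8.31 × (1 + 0.065) = 8.8501.
r = 8.8501 / 85.38 + 0.065 = 0.10366 + 0.065 = 0.16866

16.87%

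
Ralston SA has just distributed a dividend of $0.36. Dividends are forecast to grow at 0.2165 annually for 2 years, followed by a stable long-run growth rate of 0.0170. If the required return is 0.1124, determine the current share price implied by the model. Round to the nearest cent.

Two-stage DDM. Project D₁…D_2 at 0.2165, terminal growth 0.017, discount at r = 0.1124.
D_1 = 0.4379
D_2 = 0.5328
Terminal value at t=2: TV = D_3/(r−g) = 0.5418/(0.1124−0.017) = 5.6794
P₀ = 0.4379/(1+0.1124)^1 + 0.5328/(1+0.1124)^2 + 5.6794/(1+0.1124)^2 = 5.4138

$5.41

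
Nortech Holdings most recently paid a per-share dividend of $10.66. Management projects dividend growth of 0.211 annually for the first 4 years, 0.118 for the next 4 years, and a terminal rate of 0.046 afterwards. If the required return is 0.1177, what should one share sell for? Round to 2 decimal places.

Three-stage DDM. Project D₁…D_8; terminal Gordon value at t=8 with g = 0.046; discount at r = 0.1177.
D_1 = 12.9093
D_2 = 15.6331
D_3 = 18.9317
D_4 = 22.9263
D_5 = 25.6316
D_6 = 28.6561
D_7 = 32.0375
D_8 = 35.8180
TV_8 = 37.4656/(0.1177−0.046) = 522.5328
P₀ = Σ Dₜ/(1+r)ᵗ + TV_8/(1+r)^8 = 325.6553

$325.66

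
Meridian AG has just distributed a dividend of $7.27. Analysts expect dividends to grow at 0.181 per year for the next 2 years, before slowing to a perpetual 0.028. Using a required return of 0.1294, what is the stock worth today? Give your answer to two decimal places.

$96.14

Two-stage DDM. Project D₁…D_2 at 0.181, terminal growth 0.028, discount at r = 0.1294.
D_1 = 8.5859
D_2 = 10.1399
Terminal value at t=2: TV = D_3/(r−g) = 10.4238/(0.1294−0.028) = 102.7991
P₀ = 8.5859/(1+0.1294)^1 + 10.1399/(1+0.1294)^2 + 102.7991/(1+0.1294)^2 = 96.1440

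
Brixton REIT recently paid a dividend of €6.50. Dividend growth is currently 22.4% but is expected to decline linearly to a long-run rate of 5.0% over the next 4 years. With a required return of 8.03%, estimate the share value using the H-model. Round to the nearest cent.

H-model: P₀ = D₀[(1+g_L) + H(g_S−g_L)]/(r−g_L), with H = 4/2 = 2.
P₀ = 6.50 × [(1+0.05) + 2×(0.224−0.05)] / (0.0803−0.05)
   = 6.50 × 1.3980 / 0.0303 = 299.9010

€299.90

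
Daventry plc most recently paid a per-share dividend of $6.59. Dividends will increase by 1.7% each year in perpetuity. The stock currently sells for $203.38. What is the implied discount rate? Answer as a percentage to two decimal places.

5.00%

Rearranging the constant-growth DDM: r = D₁/P₀ + g.
D₁ = 6.59 × (1 + 0.017) = 6.7020.
r = 6.7020 / 203.38 + 0.017 = 0.03295 + 0.017 = 0.04995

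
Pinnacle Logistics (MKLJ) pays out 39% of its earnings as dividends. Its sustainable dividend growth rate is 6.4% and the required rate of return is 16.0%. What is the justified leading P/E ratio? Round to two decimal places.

Justified leading P/E = b/(r−g) = 0.39/(0.16−0.064) = 4.0625

4.06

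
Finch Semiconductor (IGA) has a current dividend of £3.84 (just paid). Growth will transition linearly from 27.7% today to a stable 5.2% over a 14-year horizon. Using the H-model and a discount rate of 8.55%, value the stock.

£301.12

H-model: P₀ = D₀[(1+g_L) + H(g_S−g_L)]/(r−g_L), with H = 14/2 = 7.
P₀ = 3.84 × [(1+0.052) + 7×(0.277−0.052)] / (0.0855−0.052)
   = 3.84 × 2.6270 / 0.0335 = 301.1248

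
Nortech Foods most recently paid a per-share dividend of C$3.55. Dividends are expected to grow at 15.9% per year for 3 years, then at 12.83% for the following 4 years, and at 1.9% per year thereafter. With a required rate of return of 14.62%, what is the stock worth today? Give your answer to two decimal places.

C$52.61

Three-stage DDM. Project D₁…D_7; terminal Gordon value at t=7 with g = 0.019; discount at r = 0.1462.
D_1 = 4.1144
D_2 = 4.7686
D_3 = 5.5269
D_4 = 6.2360
D_5 = 7.0360
D_6 = 7.9388
D_7 = 8.9573
TV_7 = 9.1275/(0.1462−0.019) = 71.7570
P₀ = Σ Dₜ/(1+r)ᵗ + TV_7/(1+r)^7 = 52.6148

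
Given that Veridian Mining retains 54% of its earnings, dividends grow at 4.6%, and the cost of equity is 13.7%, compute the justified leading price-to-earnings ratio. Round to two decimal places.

5.05

Payout ratio b = 1 − 0.54 = 0.46.
Justified leading P/E = b/(r−g) = 0.46/(0.137−0.046) = 5.0549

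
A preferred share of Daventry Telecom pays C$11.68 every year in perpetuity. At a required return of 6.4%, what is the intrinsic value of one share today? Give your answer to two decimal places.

Zero-growth DDM (perpetuity): P₀ = D/r = 11.68 / 0.064 = 182.5000

C$182.50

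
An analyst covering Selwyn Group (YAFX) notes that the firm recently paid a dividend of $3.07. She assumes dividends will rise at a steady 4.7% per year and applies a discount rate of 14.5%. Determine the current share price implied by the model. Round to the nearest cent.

$32.80

Gordon growth model: P₀ = D₁/(r − g). D₁ = 3.07 × (1 + 0.047) = 3.2143.
P₀ = 3.2143 / (0.145 − 0.047) = 3.2143 / 0.098 = 32.7989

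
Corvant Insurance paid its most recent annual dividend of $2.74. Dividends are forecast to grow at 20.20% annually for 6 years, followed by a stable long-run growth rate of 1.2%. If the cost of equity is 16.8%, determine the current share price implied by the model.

Two-stage DDM. Project D₁…D_6 at 0.202, terminal growth 0.012, discount at r = 0.168.
D_1 = 3.2935
D_2 = 3.9588
D_3 = 4.7584
D_4 = 5.7196
D_5 = 6.8750
D_6 = 8.2638
Terminal value at t=6: TV = D_7/(r−g) = 8.3629/(0.168−0.012) = 53.6085
P₀ = 3.2935/(1+0.168)^1 + 3.9588/(1+0.168)^2 + 4.7584/(1+0.168)^3 + 5.7196/(1+0.168)^4 + 6.8750/(1+0.168)^5 + 8.2638/(1+0.168)^6 + 53.6085/(1+0.168)^6 = 39.3129

$39.31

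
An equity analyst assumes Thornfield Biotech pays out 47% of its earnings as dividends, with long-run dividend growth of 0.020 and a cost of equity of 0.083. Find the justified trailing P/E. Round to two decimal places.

7.61

Justified trailing P/E = b(1+g)/(r−g) = 0.47×(1+0.02)/(0.083−0.02) = 7.6095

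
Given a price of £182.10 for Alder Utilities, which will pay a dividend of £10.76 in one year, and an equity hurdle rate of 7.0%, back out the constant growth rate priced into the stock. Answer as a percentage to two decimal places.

1.09%

From P₀ = D₁/(r − g), the implied growth is g = r − D₁/P₀.
g = 0.07 − 10.76/182.10 = 0.07 − 0.05909 = 0.01091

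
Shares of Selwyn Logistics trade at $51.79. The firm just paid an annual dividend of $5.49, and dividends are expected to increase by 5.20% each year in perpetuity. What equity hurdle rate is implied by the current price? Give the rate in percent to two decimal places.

16.35%

Rearranging the constant-growth DDM: r = D₁/P₀ + g.
D₁ = 5.49 × (1 + 0.052) = 5.7755.
r = 5.7755 / 51.79 + 0.052 = 0.11152 + 0.052 = 0.16352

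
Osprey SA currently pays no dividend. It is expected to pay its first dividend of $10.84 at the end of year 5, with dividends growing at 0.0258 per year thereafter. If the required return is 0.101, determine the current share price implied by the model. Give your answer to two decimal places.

Deferred-dividend DDM. At t=4 the remaining stream is a growing perpetuity with first payment D_5 = 10.84.
V_4 = D_5/(r−g) = 10.84/(0.101−0.0258) = 144.1489
P₀ = V_4/(1+r)^4 = 144.1489/(1+0.101)^4 = 98.0985

$98.10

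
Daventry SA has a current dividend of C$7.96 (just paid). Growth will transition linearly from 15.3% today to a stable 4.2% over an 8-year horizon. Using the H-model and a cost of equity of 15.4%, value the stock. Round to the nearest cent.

H-model: P₀ = D₀[(1+g_L) + H(g_S−g_L)]/(r−g_L), with H = 8/2 = 4.
P₀ = 7.96 × [(1+0.042) + 4×(0.153−0.042)] / (0.154−0.042)
   = 7.96 × 1.4860 / 0.112 = 105.6121

C$105.61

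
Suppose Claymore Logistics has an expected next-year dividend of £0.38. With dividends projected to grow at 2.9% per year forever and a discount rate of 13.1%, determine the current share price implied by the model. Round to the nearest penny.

Gordon growth model: P₀ = D₁/(r − g), with D₁ = 0.38 given directly.
P₀ = 0.3800 / (0.131 − 0.029) = 0.3800 / 0.102 = 3.7255

£3.73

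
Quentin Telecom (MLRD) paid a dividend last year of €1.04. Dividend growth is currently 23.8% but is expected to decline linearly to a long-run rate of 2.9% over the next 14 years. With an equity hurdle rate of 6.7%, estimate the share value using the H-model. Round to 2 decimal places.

H-model: P₀ = D₀[(1+g_L) + H(g_S−g_L)]/(r−g_L), with H = 14/2 = 7.
P₀ = 1.04 × [(1+0.029) + 7×(0.238−0.029)] / (0.067−0.029)
   = 1.04 × 2.4920 / 0.038 = 68.2021

€68.20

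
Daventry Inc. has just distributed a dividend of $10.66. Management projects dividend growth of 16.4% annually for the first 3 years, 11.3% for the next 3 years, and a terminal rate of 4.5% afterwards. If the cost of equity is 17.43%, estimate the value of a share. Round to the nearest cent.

$130.87

Three-stage DDM. Project D₁…D_6; terminal Gordon value at t=6 with g = 0.045; discount at r = 0.1743.
D_1 = 12.4082
D_2 = 14.4432
D_3 = 16.8119
D_4 = 18.7116
D_5 = 20.8260
D_6 = 23.1794
TV_6 = 24.2224/(0.1743−0.045) = 187.3352
P₀ = Σ Dₜ/(1+r)ᵗ + TV_6/(1+r)^6 = 130.8687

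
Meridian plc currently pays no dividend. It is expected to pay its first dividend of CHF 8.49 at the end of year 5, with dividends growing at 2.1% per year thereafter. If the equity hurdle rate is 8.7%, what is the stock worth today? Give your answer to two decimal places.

CHF 92.14

Deferred-dividend DDM. At t=4 the remaining stream is a growing perpetuity with first payment D_5 = 8.49.
V_4 = D_5/(r−g) = 8.49/(0.087−0.021) = 128.6364
P₀ = V_4/(1+r)^4 = 128.6364/(1+0.087)^4 = 92.1394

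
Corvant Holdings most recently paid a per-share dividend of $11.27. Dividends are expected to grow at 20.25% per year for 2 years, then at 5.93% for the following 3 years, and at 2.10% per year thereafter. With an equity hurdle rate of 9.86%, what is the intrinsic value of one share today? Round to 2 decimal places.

Three-stage DDM. Project D₁…D_5; terminal Gordon value at t=5 with g = 0.021; discount at r = 0.0986.
D_1 = 13.5522
D_2 = 16.2965
D_3 = 17.2629
D_4 = 18.2866
D_5 = 19.3710
TV_5 = 19.7777/(0.0986−0.021) = 254.8678
P₀ = Σ Dₜ/(1+r)ᵗ + TV_5/(1+r)^5 = 222.7801

$222.78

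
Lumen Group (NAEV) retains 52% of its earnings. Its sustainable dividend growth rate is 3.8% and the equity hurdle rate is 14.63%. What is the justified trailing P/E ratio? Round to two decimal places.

Payout ratio b = 1 − 0.52 = 0.48.
Justified trailing P/E = b(1+g)/(r−g) = 0.48×(1+0.038)/(0.1463−0.038) = 4.6006

4.60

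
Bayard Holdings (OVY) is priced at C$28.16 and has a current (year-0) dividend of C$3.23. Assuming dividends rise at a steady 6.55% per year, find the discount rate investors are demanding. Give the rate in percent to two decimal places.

18.77%

Rearranging the constant-growth DDM: r = D₁/P₀ + g.
D₁ = 3.23 × (1 + 0.0655) = 3.4416.
r = 3.4416 / 28.16 + 0.0655 = 0.12221 + 0.0655 = 0.18771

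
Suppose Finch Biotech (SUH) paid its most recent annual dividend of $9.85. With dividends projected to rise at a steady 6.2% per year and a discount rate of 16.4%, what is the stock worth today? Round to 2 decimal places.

Gordon growth model: P₀ = D₁/(r − g). D₁ = 9.85 × (1 + 0.062) = 10.4607.
P₀ = 10.4607 / (0.164 − 0.062) = 10.4607 / 0.102 = 102.5559

$102.56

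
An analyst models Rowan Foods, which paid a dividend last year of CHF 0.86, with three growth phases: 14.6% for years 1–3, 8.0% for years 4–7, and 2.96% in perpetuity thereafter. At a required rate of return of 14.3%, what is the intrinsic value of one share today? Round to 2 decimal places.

CHF 11.88

Three-stage DDM. Project D₁…D_7; terminal Gordon value at t=7 with g = 0.0296; discount at r = 0.143.
D_1 = 0.9856
D_2 = 1.1295
D_3 = 1.2944
D_4 = 1.3979
D_5 = 1.5097
D_6 = 1.6305
D_7 = 1.7610
TV_7 = 1.8131/(0.143−0.0296) = 15.9883
P₀ = Σ Dₜ/(1+r)ᵗ + TV_7/(1+r)^7 = 11.8816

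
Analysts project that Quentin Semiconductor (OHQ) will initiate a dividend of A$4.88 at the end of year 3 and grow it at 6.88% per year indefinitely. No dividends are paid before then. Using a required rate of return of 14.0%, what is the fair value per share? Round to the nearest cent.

Deferred-dividend DDM. At t=2 the remaining stream is a growing perpetuity with first payment D_3 = 4.88.
V_2 = D_3/(r−g) = 4.88/(0.14−0.0688) = 68.5393
P₀ = V_2/(1+r)^2 = 68.5393/(1+0.14)^2 = 52.7388

A$52.74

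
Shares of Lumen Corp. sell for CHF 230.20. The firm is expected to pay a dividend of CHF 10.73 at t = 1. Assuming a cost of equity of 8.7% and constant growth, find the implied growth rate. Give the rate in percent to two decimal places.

4.04%

From P₀ = D₁/(r − g), the implied growth is g = r − D₁/P₀.
g = 0.087 − 10.73/230.20 = 0.087 − 0.04661 = 0.04039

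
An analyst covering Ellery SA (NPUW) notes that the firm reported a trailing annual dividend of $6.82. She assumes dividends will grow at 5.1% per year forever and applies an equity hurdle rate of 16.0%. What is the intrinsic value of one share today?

Gordon growth model: P₀ = D₁/(r − g). D₁ = 6.82 × (1 + 0.051) = 7.1678.
P₀ = 7.1678 / (0.16 − 0.051) = 7.1678 / 0.109 = 65.7598

$65.76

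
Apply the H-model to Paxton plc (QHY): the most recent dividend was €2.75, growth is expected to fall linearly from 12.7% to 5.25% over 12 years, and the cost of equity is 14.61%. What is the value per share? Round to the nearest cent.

H-model: P₀ = D₀[(1+g_L) + H(g_S−g_L)]/(r−g_L), with H = 12/2 = 6.
P₀ = 2.75 × [(1+0.0525) + 6×(0.127−0.0525)] / (0.1461−0.0525)
   = 2.75 × 1.4995 / 0.0936 = 44.0558

€44.06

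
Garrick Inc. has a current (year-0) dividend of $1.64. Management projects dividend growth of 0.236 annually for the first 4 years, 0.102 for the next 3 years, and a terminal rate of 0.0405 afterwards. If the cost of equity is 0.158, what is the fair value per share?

Three-stage DDM. Project D₁…D_7; terminal Gordon value at t=7 with g = 0.0405; discount at r = 0.158.
D_1 = 2.0270
D_2 = 2.5054
D_3 = 3.0967
D_4 = 3.8275
D_5 = 4.2179
D_6 = 4.6482
D_7 = 5.1223
TV_7 = 5.3297/(0.158−0.0405) = 45.3593
P₀ = Σ Dₜ/(1+r)ᵗ + TV_7/(1+r)^7 = 29.7738

$29.77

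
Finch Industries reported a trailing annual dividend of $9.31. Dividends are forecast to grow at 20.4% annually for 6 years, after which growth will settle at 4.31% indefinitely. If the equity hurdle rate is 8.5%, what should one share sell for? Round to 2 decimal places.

Two-stage DDM. Project D₁…D_6 at 0.204, terminal growth 0.0431, discount at r = 0.085.
D_1 = 11.2092
D_2 = 13.4959
D_3 = 16.2491
D_4 = 19.5639
D_5 = 23.5549
D_6 = 28.3602
Terminal value at t=6: TV = D_7/(r−g) = 29.5825/(0.085−0.0431) = 706.0257
P₀ = 11.2092/(1+0.085)^1 + 13.4959/(1+0.085)^2 + 16.2491/(1+0.085)^3 + 19.5639/(1+0.085)^4 + 23.5549/(1+0.085)^5 + 28.3602/(1+0.085)^6 + 706.0257/(1+0.085)^6 = 514.4370

$514.44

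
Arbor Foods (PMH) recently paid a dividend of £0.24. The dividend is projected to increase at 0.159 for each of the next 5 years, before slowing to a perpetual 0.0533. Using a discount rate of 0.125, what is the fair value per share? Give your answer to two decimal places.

£5.40

Two-stage DDM. Project D₁…D_5 at 0.159, terminal growth 0.0533, discount at r = 0.125.
D_1 = 0.2782
D_2 = 0.3224
D_3 = 0.3736
D_4 = 0.4331
D_5 = 0.5019
Terminal value at t=5: TV = D_6/(r−g) = 0.5287/(0.125−0.0533) = 7.3733
P₀ = 0.2782/(1+0.125)^1 + 0.3224/(1+0.125)^2 + 0.3736/(1+0.125)^3 + 0.4331/(1+0.125)^4 + 0.5019/(1+0.125)^5 + 7.3733/(1+0.125)^5 = 5.4049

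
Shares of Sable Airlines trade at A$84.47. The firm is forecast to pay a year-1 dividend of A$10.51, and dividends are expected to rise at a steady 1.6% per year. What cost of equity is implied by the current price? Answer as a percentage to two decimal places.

Rearranging the constant-growth DDM: r = D₁/P₀ + g.
r = 10.5100 / 84.47 + 0.016 = 0.12442 + 0.016 = 0.14042

14.04%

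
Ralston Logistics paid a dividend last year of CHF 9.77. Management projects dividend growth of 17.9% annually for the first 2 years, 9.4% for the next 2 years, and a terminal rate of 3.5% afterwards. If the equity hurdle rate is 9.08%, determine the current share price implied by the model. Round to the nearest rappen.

CHF 257.85

Three-stage DDM. Project D₁…D_4; terminal Gordon value at t=4 with g = 0.035; discount at r = 0.0908.
D_1 = 11.5188
D_2 = 13.5807
D_3 = 14.8573
D_4 = 16.2539
TV_4 = 16.8228/(0.0908−0.035) = 301.4831
P₀ = Σ Dₜ/(1+r)ᵗ + TV_4/(1+r)^4 = 257.8544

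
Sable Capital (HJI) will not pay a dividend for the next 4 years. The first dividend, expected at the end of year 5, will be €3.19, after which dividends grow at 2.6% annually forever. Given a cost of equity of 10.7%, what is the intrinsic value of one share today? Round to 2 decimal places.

Deferred-dividend DDM. At t=4 the remaining stream is a growing perpetuity with first payment D_5 = 3.19.
V_4 = D_5/(r−g) = 3.19/(0.107−0.026) = 39.3827
P₀ = V_4/(1+r)^4 = 39.3827/(1+0.107)^4 = 26.2250

€26.22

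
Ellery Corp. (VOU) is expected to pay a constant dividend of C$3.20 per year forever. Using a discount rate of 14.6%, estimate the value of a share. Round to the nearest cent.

Zero-growth DDM (perpetuity): P₀ = D/r = 3.20 / 0.146 = 21.9178

C$21.92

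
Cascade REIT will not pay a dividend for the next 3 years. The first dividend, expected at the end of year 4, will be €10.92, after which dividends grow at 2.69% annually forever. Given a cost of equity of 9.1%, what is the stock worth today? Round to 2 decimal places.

€131.19

Deferred-dividend DDM. At t=3 the remaining stream is a growing perpetuity with first payment D_4 = 10.92.
V_3 = D_4/(r−g) = 10.92/(0.091−0.0269) = 170.3588
P₀ = V_3/(1+r)^3 = 170.3588/(1+0.091)^3 = 131.1869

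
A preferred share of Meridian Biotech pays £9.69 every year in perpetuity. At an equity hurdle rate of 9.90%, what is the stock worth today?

£97.88

Zero-growth DDM (perpetuity): P₀ = D/r = 9.69 / 0.099 = 97.8788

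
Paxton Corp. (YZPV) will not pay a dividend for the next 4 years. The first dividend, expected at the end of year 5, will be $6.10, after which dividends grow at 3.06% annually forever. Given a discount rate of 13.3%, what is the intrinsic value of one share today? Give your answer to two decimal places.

$36.15

Deferred-dividend DDM. At t=4 the remaining stream is a growing perpetuity with first payment D_5 = 6.10.
V_4 = D_5/(r−g) = 6.10/(0.133−0.0306) = 59.5703
P₀ = V_4/(1+r)^4 = 59.5703/(1+0.133)^4 = 36.1502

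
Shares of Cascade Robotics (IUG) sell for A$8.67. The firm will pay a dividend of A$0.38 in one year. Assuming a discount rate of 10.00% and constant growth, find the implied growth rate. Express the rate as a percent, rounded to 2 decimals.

5.62%

From P₀ = D₁/(r − g), the implied growth is g = r − D₁/P₀.
g = 0.1 − 0.38/8.67 = 0.1 − 0.04383 = 0.05617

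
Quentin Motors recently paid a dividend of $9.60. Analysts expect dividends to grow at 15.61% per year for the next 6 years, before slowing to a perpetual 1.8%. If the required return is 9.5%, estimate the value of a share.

Two-stage DDM. Project D₁…D_6 at 0.1561, terminal growth 0.018, discount at r = 0.095.
D_1 = 11.0986
D_2 = 12.8310
D_3 = 14.8340
D_4 = 17.1496
D_5 = 19.8266
D_6 = 22.9215
Terminal value at t=6: TV = D_7/(r−g) = 23.3341/(0.095−0.018) = 303.0405
P₀ = 11.0986/(1+0.095)^1 + 12.8310/(1+0.095)^2 + 14.8340/(1+0.095)^3 + 17.1496/(1+0.095)^4 + 19.8266/(1+0.095)^5 + 22.9215/(1+0.095)^6 + 303.0405/(1+0.095)^6 = 245.7544

$245.75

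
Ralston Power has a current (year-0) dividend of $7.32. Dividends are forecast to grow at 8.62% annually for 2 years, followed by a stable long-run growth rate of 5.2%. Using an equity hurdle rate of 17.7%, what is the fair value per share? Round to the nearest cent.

Two-stage DDM. Project D₁…D_2 at 0.0862, terminal growth 0.052, discount at r = 0.177.
D_1 = 7.9510
D_2 = 8.6364
Terminal value at t=2: TV = D_3/(r−g) = 9.0854/(0.177−0.052) = 72.6836
P₀ = 7.9510/(1+0.177)^1 + 8.6364/(1+0.177)^2 + 72.6836/(1+0.177)^2 = 65.4561

$65.46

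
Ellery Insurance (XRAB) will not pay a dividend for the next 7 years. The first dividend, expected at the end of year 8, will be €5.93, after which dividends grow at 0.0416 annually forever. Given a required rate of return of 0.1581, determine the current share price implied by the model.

€18.22

Deferred-dividend DDM. At t=7 the remaining stream is a growing perpetuity with first payment D_8 = 5.93.
V_7 = D_8/(r−g) = 5.93/(0.1581−0.0416) = 50.9013
P₀ = V_7/(1+r)^7 = 50.9013/(1+0.1581)^7 = 18.2182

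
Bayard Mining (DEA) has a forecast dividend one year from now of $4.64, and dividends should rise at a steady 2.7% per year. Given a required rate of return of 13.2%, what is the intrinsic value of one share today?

$44.19

Gordon growth model: P₀ = D₁/(r − g), with D₁ = 4.64 given directly.
P₀ = 4.6400 / (0.132 − 0.027) = 4.6400 / 0.105 = 44.1905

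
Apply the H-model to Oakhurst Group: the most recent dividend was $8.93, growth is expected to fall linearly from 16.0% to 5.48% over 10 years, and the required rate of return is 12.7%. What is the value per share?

$195.52

H-model: P₀ = D₀[(1+g_L) + H(g_S−g_L)]/(r−g_L), with H = 10/2 = 5.
P₀ = 8.93 × [(1+0.0548) + 5×(0.16−0.0548)] / (0.127−0.0548)
   = 8.93 × 1.5808 / 0.0722 = 195.5200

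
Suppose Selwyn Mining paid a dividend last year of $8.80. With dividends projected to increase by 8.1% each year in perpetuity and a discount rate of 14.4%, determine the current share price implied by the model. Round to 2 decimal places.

Gordon growth model: P₀ = D₁/(r − g). D₁ = 8.80 × (1 + 0.081) = 9.5128.
P₀ = 9.5128 / (0.144 − 0.081) = 9.5128 / 0.063 = 150.9968

$151.00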